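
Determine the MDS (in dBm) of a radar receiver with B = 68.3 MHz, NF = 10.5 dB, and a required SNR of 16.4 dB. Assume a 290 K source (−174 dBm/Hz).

−68.8 dBm

Sensitivity = −174 + 10 log₁₀(B) + NF + SNR_min
= −174 + 78.34 + 10.5 + 16.4
= −68.76 dBm → −68.8 dBm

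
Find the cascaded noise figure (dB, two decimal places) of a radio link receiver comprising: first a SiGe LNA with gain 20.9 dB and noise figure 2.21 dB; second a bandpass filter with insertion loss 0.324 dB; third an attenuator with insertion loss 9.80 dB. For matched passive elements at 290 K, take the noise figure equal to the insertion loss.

Convert to linear (a loss of L dB is a gain of −L dB): F_i = 10^(NF_i/10), G_i = 10^(G_i,dB/10)
  Stage 1: F_1 = 10^(2.21/10) = 1.663, G_1 = 10^(20.9/10) = 123.0
  Stage 2: F_2 = 10^(0.324/10) = 1.077, G_2 = 10^(−0.324/10) = 0.9281
  Stage 3: F_3 = 10^(9.80/10) = 9.550, G_3 = 10^(−9.80/10) = 0.1047
Friis cascade:
  F = 1.663 + (1.077 − 1)/123.0 + (9.550 − 1)/114.2 = 1.739
NF = 10 log₁₀(1.739) = 2.40 dB

2.40 dB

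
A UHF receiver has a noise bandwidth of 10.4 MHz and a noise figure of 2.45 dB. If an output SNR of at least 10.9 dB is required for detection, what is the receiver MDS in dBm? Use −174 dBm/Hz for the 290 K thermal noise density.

Sensitivity = −174 + 10 log₁₀(B) + NF + SNR_min
= −174 + 70.17 + 2.45 + 10.9
= −90.48 dBm → −90.5 dBm

−90.5 dBm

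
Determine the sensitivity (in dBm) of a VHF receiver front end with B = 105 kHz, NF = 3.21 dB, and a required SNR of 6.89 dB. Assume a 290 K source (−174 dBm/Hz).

−113.7 dBm

Sensitivity = −174 + 10 log₁₀(B) + NF + SNR_min
= −174 + 50.21 + 3.21 + 6.89
= −113.69 dBm → −113.7 dBm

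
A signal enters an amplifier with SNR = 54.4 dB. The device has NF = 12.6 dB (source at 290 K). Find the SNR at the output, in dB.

By definition F = SNR_in/SNR_out, so in dB: SNR_out = SNR_in − NF
SNR_out = 54.4 − 12.6 = 41.8 dB

41.8 dB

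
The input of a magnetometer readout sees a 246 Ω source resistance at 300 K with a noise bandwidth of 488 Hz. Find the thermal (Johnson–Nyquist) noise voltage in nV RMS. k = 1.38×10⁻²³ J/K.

V_n = √(4kTRB)
4kTRB = 4 × 1.38×10⁻²³ × 300 × 2.46×10² × 4.88×10² = 1.99×10⁻¹⁵ V²
V_n = √(1.99×10⁻¹⁵) = 4.46×10⁻⁸ V = 44.6 nV

44.6 nV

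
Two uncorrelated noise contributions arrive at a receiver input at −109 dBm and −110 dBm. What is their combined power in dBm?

Convert to linear, add, convert back:
P₁ = 1.26×10⁻¹⁴ W, P₂ = 1.00×10⁻¹⁴ W
P_tot = 2.26×10⁻¹⁴ W → 10 log₁₀(P_tot / 10⁻³) = −106.5 dBm

−106.5 dBm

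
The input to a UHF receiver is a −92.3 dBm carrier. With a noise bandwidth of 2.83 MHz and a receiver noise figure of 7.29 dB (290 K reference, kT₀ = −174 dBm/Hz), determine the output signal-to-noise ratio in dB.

Noise floor: N = −174 + 10 log₁₀(B) + NF
10 log₁₀(2.83×10⁶) = 64.52 dB
N = −174 + 64.52 + 7.29 = −102.19 dBm
SNR = P_sig − N = −92.3 − (−102.19) = 9.89 dB → 9.9 dB

9.9 dB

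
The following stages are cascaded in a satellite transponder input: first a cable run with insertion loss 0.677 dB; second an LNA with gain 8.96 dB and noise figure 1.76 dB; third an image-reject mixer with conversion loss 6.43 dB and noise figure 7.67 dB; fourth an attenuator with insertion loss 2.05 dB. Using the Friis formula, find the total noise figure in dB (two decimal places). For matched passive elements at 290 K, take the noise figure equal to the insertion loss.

Convert to linear (a loss of L dB is a gain of −L dB): F_i = 10^(NF_i/10), G_i = 10^(G_i,dB/10)
  Stage 1: F_1 = 10^(0.677/10) = 1.169, G_1 = 10^(−0.677/10) = 0.8557
  Stage 2: F_2 = 10^(1.76/10) = 1.500, G_2 = 10^(8.96/10) = 7.870
  Stage 3: F_3 = 10^(7.67/10) = 5.848, G_3 = 10^(−6.43/10) = 0.2275
  Stage 4: F_4 = 10^(2.05/10) = 1.603, G_4 = 10^(−2.05/10) = 0.6237
Friis cascade:
  F = 1.169 + (1.500 − 1)/0.8557 + (5.848 − 1)/6.734 + (1.603 − 1)/1.532 = 2.866
NF = 10 log₁₀(2.866) = 4.57 dB

4.57 dB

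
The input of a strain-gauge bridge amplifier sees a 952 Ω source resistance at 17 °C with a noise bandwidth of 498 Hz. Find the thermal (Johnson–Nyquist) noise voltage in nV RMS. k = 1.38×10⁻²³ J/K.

T = 17 °C + 273.15 = 290.15 K
V_n = √(4kTRB)
4kTRB = 4 × 1.38×10⁻²³ × 290.15 × 9.52×10² × 4.98×10² = 7.59×10⁻¹⁵ V²
V_n = √(7.59×10⁻¹⁵) = 8.71×10⁻⁸ V = 87.1 nV

87.1 nV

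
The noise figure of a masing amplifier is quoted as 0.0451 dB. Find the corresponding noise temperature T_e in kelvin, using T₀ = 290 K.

F = 10^(0.0451/10) = 1.01044
T_e = (F − 1)·T₀ = (1.01044 − 1) × 290 = 3.03 K

3.03 K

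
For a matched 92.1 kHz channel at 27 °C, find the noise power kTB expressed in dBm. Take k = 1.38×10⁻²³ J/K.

T = 27 °C + 273.15 = 300.15 K
P_n = kTB = 1.38×10⁻²³ × 300.15 × 9.21×10⁴ = 3.81×10⁻¹⁶ W
In dBm: 10 log₁₀(3.81×10⁻¹⁶ / 10⁻³) = −124.2 dBm

−124.2 dBm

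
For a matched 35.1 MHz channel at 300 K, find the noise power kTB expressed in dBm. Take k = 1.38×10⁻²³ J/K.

−98.4 dBm

P_n = kTB = 1.38×10⁻²³ × 300 × 3.51×10⁷ = 1.45×10⁻¹³ W
In dBm: 10 log₁₀(1.45×10⁻¹³ / 10⁻³) = −98.4 dBm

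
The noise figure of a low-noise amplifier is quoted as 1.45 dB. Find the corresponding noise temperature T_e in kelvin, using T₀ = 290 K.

F = 10^(1.45/10) = 1.39637
T_e = (F − 1)·T₀ = (1.39637 − 1) × 290 = 115 K

115 K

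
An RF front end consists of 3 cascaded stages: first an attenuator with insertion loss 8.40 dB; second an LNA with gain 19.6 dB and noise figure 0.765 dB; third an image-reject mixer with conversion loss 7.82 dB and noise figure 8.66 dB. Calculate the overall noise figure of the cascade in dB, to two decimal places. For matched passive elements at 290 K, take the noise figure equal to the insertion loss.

Convert to linear (a loss of L dB is a gain of −L dB): F_i = 10^(NF_i/10), G_i = 10^(G_i,dB/10)
  Stage 1: F_1 = 10^(8.40/10) = 6.918, G_1 = 10^(−8.40/10) = 0.1445
  Stage 2: F_2 = 10^(0.765/10) = 1.193, G_2 = 10^(19.6/10) = 91.20
  Stage 3: F_3 = 10^(8.66/10) = 7.345, G_3 = 10^(−7.82/10) = 0.1652
Friis cascade:
  F = 6.918 + (1.193 − 1)/0.1445 + (7.345 − 1)/13.18 = 8.732
NF = 10 log₁₀(8.732) = 9.41 dB

9.41 dB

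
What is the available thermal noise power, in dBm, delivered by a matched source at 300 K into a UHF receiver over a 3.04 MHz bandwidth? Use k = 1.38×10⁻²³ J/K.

−109.0 dBm

P_n = kTB = 1.38×10⁻²³ × 300 × 3.04×10⁶ = 1.26×10⁻¹⁴ W
In dBm: 10 log₁₀(1.26×10⁻¹⁴ / 10⁻³) = −109.0 dBm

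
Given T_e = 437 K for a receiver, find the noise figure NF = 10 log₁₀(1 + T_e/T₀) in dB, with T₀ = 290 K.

F = 1 + T_e/T₀ = 1 + 437/290 = 2.5069
NF = 10 log₁₀(2.5069) = 3.99 dB

3.99 dB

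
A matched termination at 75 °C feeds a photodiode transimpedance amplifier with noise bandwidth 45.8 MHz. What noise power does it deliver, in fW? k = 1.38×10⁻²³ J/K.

T = 75 °C + 273.15 = 348.15 K
P_n = kTB = 1.38×10⁻²³ × 348.15 × 4.58×10⁷ = 2.20×10⁻¹³ W = 220 fW

220 fW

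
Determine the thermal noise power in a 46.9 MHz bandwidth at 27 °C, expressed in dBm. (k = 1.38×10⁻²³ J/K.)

T = 27 °C + 273.15 = 300.15 K
P_n = kTB = 1.38×10⁻²³ × 300.15 × 4.69×10⁷ = 1.94×10⁻¹³ W
In dBm: 10 log₁₀(1.94×10⁻¹³ / 10⁻³) = −97.1 dBm

−97.1 dBm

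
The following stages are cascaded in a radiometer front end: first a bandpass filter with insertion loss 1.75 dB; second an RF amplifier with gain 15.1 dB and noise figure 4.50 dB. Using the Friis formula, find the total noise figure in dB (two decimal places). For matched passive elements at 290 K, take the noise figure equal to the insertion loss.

6.25 dB

Convert to linear (a loss of L dB is a gain of −L dB): F_i = 10^(NF_i/10), G_i = 10^(G_i,dB/10)
  Stage 1: F_1 = 10^(1.75/10) = 1.496, G_1 = 10^(−1.75/10) = 0.6683
  Stage 2: F_2 = 10^(4.50/10) = 2.818, G_2 = 10^(15.1/10) = 32.36
Friis cascade:
  F = 1.496 + (2.818 − 1)/0.6683 = 4.217
NF = 10 log₁₀(4.217) = 6.25 dB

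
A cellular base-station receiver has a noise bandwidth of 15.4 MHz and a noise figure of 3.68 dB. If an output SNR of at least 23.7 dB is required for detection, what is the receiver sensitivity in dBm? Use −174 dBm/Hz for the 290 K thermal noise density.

−74.7 dBm

Sensitivity = −174 + 10 log₁₀(B) + NF + SNR_min
= −174 + 71.88 + 3.68 + 23.7
= −74.74 dBm → −74.7 dBm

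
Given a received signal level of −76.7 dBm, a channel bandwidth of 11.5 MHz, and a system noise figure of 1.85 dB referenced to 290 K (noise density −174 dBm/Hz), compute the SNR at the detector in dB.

24.8 dB

Noise floor: N = −174 + 10 log₁₀(B) + NF
10 log₁₀(1.15×10⁷) = 70.61 dB
N = −174 + 70.61 + 1.85 = −101.54 dBm
SNR = P_sig − N = −76.7 − (−101.54) = 24.84 dB → 24.8 dB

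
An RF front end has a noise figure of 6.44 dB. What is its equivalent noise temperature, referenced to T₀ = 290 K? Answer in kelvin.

F = 10^(6.44/10) = 4.40555
T_e = (F − 1)·T₀ = (4.40555 − 1) × 290 = 988 K

988 K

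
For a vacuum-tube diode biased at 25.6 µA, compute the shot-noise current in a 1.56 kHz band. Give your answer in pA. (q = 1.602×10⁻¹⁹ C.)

113 pA

I_n = √(2qI·B)
2qI·B = 2 × 1.602×10⁻¹⁹ × 2.56×10⁻⁵ × 1.56×10³ = 1.28×10⁻²⁰ A²
I_n = √(1.28×10⁻²⁰) = 1.13×10⁻¹⁰ A = 113 pA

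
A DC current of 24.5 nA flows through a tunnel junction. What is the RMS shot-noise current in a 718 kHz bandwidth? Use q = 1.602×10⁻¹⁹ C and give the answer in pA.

75.1 pA

I_n = √(2qI·B)
2qI·B = 2 × 1.602×10⁻¹⁹ × 2.45×10⁻⁸ × 7.18×10⁵ = 5.64×10⁻²¹ A²
I_n = √(5.64×10⁻²¹) = 7.51×10⁻¹¹ A = 75.1 pA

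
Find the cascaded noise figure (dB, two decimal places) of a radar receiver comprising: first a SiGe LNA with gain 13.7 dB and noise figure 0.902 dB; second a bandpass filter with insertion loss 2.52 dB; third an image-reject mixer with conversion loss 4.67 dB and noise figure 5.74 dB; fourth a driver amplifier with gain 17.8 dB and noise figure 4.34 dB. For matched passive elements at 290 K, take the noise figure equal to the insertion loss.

2.69 dB

Convert to linear (a loss of L dB is a gain of −L dB): F_i = 10^(NF_i/10), G_i = 10^(G_i,dB/10)
  Stage 1: F_1 = 10^(0.902/10) = 1.231, G_1 = 10^(13.7/10) = 23.44
  Stage 2: F_2 = 10^(2.52/10) = 1.786, G_2 = 10^(−2.52/10) = 0.5598
  Stage 3: F_3 = 10^(5.74/10) = 3.750, G_3 = 10^(−4.67/10) = 0.3412
  Stage 4: F_4 = 10^(4.34/10) = 2.716, G_4 = 10^(17.8/10) = 60.26
Friis cascade:
  F = 1.231 + (1.786 − 1)/23.44 + (3.750 − 1)/13.12 + (2.716 − 1)/4.477 = 1.857
NF = 10 log₁₀(1.857) = 2.69 dB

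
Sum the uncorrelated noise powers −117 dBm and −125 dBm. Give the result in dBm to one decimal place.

−116.4 dBm

Convert to linear, add, convert back:
P₁ = 2.00×10⁻¹⁵ W, P₂ = 3.16×10⁻¹⁶ W
P_tot = 2.31×10⁻¹⁵ W → 10 log₁₀(P_tot / 10⁻³) = −116.4 dBm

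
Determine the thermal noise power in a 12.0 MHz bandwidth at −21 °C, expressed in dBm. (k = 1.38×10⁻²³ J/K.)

−103.8 dBm

T = −21 °C + 273.15 = 252.15 K
P_n = kTB = 1.38×10⁻²³ × 252.15 × 1.20×10⁷ = 4.18×10⁻¹⁴ W
In dBm: 10 log₁₀(4.18×10⁻¹⁴ / 10⁻³) = −103.8 dBm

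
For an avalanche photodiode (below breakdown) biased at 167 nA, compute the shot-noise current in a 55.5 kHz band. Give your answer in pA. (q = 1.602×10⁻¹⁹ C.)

54.5 pA

I_n = √(2qI·B)
2qI·B = 2 × 1.602×10⁻¹⁹ × 1.67×10⁻⁷ × 5.55×10⁴ = 2.97×10⁻²¹ A²
I_n = √(2.97×10⁻²¹) = 5.45×10⁻¹¹ A = 54.5 pA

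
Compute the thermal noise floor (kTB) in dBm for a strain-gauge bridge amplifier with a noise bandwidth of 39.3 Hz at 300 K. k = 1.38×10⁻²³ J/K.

P_n = kTB = 1.38×10⁻²³ × 300 × 3.93×10¹ = 1.63×10⁻¹⁹ W
In dBm: 10 log₁₀(1.63×10⁻¹⁹ / 10⁻³) = −157.9 dBm

−157.9 dBm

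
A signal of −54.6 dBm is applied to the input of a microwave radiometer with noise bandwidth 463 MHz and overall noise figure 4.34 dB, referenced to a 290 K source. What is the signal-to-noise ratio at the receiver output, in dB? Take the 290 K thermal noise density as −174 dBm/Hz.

28.4 dB

Noise floor: N = −174 + 10 log₁₀(B) + NF
10 log₁₀(4.63×10⁸) = 86.66 dB
N = −174 + 86.66 + 4.34 = −83.00 dBm
SNR = P_sig − N = −54.6 − (−83.00) = 28.40 dB → 28.4 dB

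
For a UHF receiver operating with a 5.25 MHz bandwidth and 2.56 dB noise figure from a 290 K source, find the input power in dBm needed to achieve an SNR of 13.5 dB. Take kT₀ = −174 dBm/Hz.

Sensitivity = −174 + 10 log₁₀(B) + NF + SNR_min
= −174 + 67.2 + 2.56 + 13.5
= −90.74 dBm → −90.7 dBm

−90.7 dBm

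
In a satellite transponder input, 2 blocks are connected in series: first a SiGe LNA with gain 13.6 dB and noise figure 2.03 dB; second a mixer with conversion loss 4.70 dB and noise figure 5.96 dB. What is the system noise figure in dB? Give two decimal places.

2.37 dB

Convert to linear (a loss of L dB is a gain of −L dB): F_i = 10^(NF_i/10), G_i = 10^(G_i,dB/10)
  Stage 1: F_1 = 10^(2.03/10) = 1.596, G_1 = 10^(13.6/10) = 22.91
  Stage 2: F_2 = 10^(5.96/10) = 3.945, G_2 = 10^(−4.70/10) = 0.3388
Friis cascade:
  F = 1.596 + (3.945 − 1)/22.91 = 1.724
NF = 10 log₁₀(1.724) = 2.37 dB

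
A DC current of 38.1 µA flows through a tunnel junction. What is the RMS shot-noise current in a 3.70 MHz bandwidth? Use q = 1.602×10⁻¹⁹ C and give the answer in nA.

6.72 nA

I_n = √(2qI·B)
2qI·B = 2 × 1.602×10⁻¹⁹ × 3.81×10⁻⁵ × 3.70×10⁶ = 4.52×10⁻¹⁷ A²
I_n = √(4.52×10⁻¹⁷) = 6.72×10⁻⁹ A = 6.72 nA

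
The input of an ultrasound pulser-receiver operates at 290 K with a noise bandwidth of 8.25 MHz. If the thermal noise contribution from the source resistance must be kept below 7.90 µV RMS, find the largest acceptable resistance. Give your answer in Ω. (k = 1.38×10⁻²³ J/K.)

473 Ω

Johnson–Nyquist: V_n = √(4kTRB) ⇒ R = V_n² / (4kTB)
4kTB = 4 × 1.38×10⁻²³ × 290 × 8.25×10⁶ = 1.32×10⁻¹³
R = (7.90×10⁻⁶)² / 1.32×10⁻¹³ = 4.73×10² Ω = 473 Ω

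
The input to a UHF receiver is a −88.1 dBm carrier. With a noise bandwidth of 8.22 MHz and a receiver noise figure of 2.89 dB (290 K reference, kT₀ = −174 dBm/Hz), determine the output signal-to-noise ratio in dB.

Noise floor: N = −174 + 10 log₁₀(B) + NF
10 log₁₀(8.22×10⁶) = 69.15 dB
N = −174 + 69.15 + 2.89 = −101.96 dBm
SNR = P_sig − N = −88.1 − (−101.96) = 13.86 dB → 13.9 dB

13.9 dB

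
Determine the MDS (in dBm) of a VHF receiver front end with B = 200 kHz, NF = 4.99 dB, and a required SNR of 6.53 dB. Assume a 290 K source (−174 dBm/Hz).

−109.5 dBm

Sensitivity = −174 + 10 log₁₀(B) + NF + SNR_min
= −174 + 53.01 + 4.99 + 6.53
= −109.47 dBm → −109.5 dBm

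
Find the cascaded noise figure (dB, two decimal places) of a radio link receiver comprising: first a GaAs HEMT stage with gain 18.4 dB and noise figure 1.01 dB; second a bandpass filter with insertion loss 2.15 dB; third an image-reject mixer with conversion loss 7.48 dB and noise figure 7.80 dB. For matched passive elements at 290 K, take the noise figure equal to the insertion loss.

Convert to linear (a loss of L dB is a gain of −L dB): F_i = 10^(NF_i/10), G_i = 10^(G_i,dB/10)
  Stage 1: F_1 = 10^(1.01/10) = 1.262, G_1 = 10^(18.4/10) = 69.18
  Stage 2: F_2 = 10^(2.15/10) = 1.641, G_2 = 10^(−2.15/10) = 0.6095
  Stage 3: F_3 = 10^(7.80/10) = 6.026, G_3 = 10^(−7.48/10) = 0.1786
Friis cascade:
  F = 1.262 + (1.641 − 1)/69.18 + (6.026 − 1)/42.17 = 1.390
NF = 10 log₁₀(1.390) = 1.43 dB

1.43 dB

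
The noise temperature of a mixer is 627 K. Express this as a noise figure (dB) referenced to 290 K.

F = 1 + T_e/T₀ = 1 + 627/290 = 3.16207
NF = 10 log₁₀(3.16207) = 5.00 dB

5.00 dB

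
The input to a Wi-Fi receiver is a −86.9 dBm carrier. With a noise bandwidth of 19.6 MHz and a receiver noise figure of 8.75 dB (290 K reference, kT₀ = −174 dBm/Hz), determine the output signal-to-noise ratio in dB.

Noise floor: N = −174 + 10 log₁₀(B) + NF
10 log₁₀(1.96×10⁷) = 72.92 dB
N = −174 + 72.92 + 8.75 = −92.33 dBm
SNR = P_sig − N = −86.9 − (−92.33) = 5.43 dB → 5.4 dB

5.4 dB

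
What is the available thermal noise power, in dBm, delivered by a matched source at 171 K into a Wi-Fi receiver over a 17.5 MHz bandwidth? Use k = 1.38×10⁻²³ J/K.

−103.8 dBm

P_n = kTB = 1.38×10⁻²³ × 171 × 1.75×10⁷ = 4.13×10⁻¹⁴ W
In dBm: 10 log₁₀(4.13×10⁻¹⁴ / 10⁻³) = −103.8 dBm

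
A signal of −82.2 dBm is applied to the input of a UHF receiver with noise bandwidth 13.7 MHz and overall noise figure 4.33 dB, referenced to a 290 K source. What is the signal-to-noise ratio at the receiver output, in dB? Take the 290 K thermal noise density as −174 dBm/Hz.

Noise floor: N = −174 + 10 log₁₀(B) + NF
10 log₁₀(1.37×10⁷) = 71.37 dB
N = −174 + 71.37 + 4.33 = −98.30 dBm
SNR = P_sig − N = −82.2 − (−98.30) = 16.10 dB → 16.1 dB

16.1 dB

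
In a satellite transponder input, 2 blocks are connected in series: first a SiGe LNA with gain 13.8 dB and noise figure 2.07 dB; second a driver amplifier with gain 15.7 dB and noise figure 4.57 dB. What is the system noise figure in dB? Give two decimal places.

Convert to linear (a loss of L dB is a gain of −L dB): F_i = 10^(NF_i/10), G_i = 10^(G_i,dB/10)
  Stage 1: F_1 = 10^(2.07/10) = 1.611, G_1 = 10^(13.8/10) = 23.99
  Stage 2: F_2 = 10^(4.57/10) = 2.864, G_2 = 10^(15.7/10) = 37.15
Friis cascade:
  F = 1.611 + (2.864 − 1)/23.99 = 1.688
NF = 10 log₁₀(1.688) = 2.27 dB

2.27 dB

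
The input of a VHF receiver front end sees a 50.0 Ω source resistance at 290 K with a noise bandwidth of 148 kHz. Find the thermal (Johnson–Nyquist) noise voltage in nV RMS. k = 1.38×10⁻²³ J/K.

344 nV

V_n = √(4kTRB)
4kTRB = 4 × 1.38×10⁻²³ × 290 × 5.00×10¹ × 1.48×10⁵ = 1.18×10⁻¹³ V²
V_n = √(1.18×10⁻¹³) = 3.44×10⁻⁷ V = 344 nV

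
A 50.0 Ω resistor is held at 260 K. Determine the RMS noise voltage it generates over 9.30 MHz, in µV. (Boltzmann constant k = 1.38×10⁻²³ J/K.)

V_n = √(4kTRB)
4kTRB = 4 × 1.38×10⁻²³ × 260 × 5.00×10¹ × 9.30×10⁶ = 6.67×10⁻¹² V²
V_n = √(6.67×10⁻¹²) = 2.58×10⁻⁶ V = 2.58 µV

2.58 µV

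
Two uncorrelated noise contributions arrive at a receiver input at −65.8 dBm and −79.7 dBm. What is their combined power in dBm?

Convert to linear, add, convert back:
P₁ = 2.63×10⁻¹⁰ W, P₂ = 1.07×10⁻¹¹ W
P_tot = 2.74×10⁻¹⁰ W → 10 log₁₀(P_tot / 10⁻³) = −65.6 dBm

−65.6 dBm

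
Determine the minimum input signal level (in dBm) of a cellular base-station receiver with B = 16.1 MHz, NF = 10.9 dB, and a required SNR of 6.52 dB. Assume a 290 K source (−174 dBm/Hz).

−84.5 dBm

Sensitivity = −174 + 10 log₁₀(B) + NF + SNR_min
= −174 + 72.07 + 10.9 + 6.52
= −84.51 dBm → −84.5 dBm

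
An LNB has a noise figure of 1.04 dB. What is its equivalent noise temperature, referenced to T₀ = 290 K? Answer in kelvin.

78.5 K

F = 10^(1.04/10) = 1.27057
T_e = (F − 1)·T₀ = (1.27057 − 1) × 290 = 78.5 K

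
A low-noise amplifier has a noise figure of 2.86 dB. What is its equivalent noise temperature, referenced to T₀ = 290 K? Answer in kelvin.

F = 10^(2.86/10) = 1.93197
T_e = (F − 1)·T₀ = (1.93197 − 1) × 290 = 270 K

270 K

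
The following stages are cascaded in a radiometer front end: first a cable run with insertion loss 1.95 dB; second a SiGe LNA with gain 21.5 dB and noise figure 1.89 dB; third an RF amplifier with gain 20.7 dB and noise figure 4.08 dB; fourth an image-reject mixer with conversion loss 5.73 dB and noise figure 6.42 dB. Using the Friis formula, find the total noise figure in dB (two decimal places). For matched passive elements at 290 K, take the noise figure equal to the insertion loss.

Convert to linear (a loss of L dB is a gain of −L dB): F_i = 10^(NF_i/10), G_i = 10^(G_i,dB/10)
  Stage 1: F_1 = 10^(1.95/10) = 1.567, G_1 = 10^(−1.95/10) = 0.6383
  Stage 2: F_2 = 10^(1.89/10) = 1.545, G_2 = 10^(21.5/10) = 141.3
  Stage 3: F_3 = 10^(4.08/10) = 2.559, G_3 = 10^(20.7/10) = 117.5
  Stage 4: F_4 = 10^(6.42/10) = 4.385, G_4 = 10^(−5.73/10) = 0.2673
Friis cascade:
  F = 1.567 + (1.545 − 1)/0.6383 + (2.559 − 1)/90.16 + (4.385 − 1)/1.059×10⁴ = 2.439
NF = 10 log₁₀(2.439) = 3.87 dB

3.87 dB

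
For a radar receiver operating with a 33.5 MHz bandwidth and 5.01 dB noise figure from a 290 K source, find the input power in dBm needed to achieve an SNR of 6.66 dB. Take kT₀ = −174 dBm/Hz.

−87.1 dBm

Sensitivity = −174 + 10 log₁₀(B) + NF + SNR_min
= −174 + 75.25 + 5.01 + 6.66
= −87.08 dBm → −87.1 dBm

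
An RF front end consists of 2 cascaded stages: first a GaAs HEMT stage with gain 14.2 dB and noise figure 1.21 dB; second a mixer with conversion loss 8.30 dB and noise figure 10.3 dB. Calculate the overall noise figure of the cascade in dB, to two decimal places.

2.28 dB

Convert to linear (a loss of L dB is a gain of −L dB): F_i = 10^(NF_i/10), G_i = 10^(G_i,dB/10)
  Stage 1: F_1 = 10^(1.21/10) = 1.321, G_1 = 10^(14.2/10) = 26.30
  Stage 2: F_2 = 10^(10.3/10) = 10.72, G_2 = 10^(−8.30/10) = 0.1479
Friis cascade:
  F = 1.321 + (10.72 − 1)/26.30 = 1.691
NF = 10 log₁₀(1.691) = 2.28 dB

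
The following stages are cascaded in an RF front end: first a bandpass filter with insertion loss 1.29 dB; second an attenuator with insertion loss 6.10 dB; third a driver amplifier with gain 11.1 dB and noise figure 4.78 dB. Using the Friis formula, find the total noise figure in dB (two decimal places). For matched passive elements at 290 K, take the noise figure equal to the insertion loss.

Convert to linear (a loss of L dB is a gain of −L dB): F_i = 10^(NF_i/10), G_i = 10^(G_i,dB/10)
  Stage 1: F_1 = 10^(1.29/10) = 1.346, G_1 = 10^(−1.29/10) = 0.7430
  Stage 2: F_2 = 10^(6.10/10) = 4.074, G_2 = 10^(−6.10/10) = 0.2455
  Stage 3: F_3 = 10^(4.78/10) = 3.006, G_3 = 10^(11.1/10) = 12.88
Friis cascade:
  F = 1.346 + (4.074 − 1)/0.7430 + (3.006 − 1)/0.1824 = 16.48
NF = 10 log₁₀(16.48) = 12.17 dB

12.17 dB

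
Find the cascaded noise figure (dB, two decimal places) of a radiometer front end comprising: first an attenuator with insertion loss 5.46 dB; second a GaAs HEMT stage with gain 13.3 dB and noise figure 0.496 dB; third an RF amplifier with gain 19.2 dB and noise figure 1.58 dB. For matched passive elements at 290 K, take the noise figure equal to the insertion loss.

Convert to linear (a loss of L dB is a gain of −L dB): F_i = 10^(NF_i/10), G_i = 10^(G_i,dB/10)
  Stage 1: F_1 = 10^(5.46/10) = 3.516, G_1 = 10^(−5.46/10) = 0.2844
  Stage 2: F_2 = 10^(0.496/10) = 1.121, G_2 = 10^(13.3/10) = 21.38
  Stage 3: F_3 = 10^(1.58/10) = 1.439, G_3 = 10^(19.2/10) = 83.18
Friis cascade:
  F = 3.516 + (1.121 − 1)/0.2844 + (1.439 − 1)/6.081 = 4.013
NF = 10 log₁₀(4.013) = 6.03 dB

6.03 dB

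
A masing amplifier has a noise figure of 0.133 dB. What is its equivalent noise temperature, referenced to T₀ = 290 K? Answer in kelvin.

F = 10^(0.133/10) = 1.0311
T_e = (F − 1)·T₀ = (1.0311 − 1) × 290 = 9.02 K

9.02 K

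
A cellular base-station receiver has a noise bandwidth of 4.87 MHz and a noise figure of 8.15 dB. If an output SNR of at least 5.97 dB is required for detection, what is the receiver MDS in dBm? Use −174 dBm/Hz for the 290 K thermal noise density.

−93.0 dBm

Sensitivity = −174 + 10 log₁₀(B) + NF + SNR_min
= −174 + 66.88 + 8.15 + 5.97
= −93.00 dBm → −93.0 dBm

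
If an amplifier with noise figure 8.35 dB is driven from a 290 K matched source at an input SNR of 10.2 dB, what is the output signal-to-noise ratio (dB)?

1.85 dB

By definition F = SNR_in/SNR_out, so in dB: SNR_out = SNR_in − NF
SNR_out = 10.2 − 8.35 = 1.85 dB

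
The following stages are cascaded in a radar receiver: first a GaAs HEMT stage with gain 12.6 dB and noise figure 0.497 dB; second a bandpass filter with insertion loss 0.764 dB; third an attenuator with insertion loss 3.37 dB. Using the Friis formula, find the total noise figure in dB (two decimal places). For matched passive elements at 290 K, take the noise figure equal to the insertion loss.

0.82 dB

Convert to linear (a loss of L dB is a gain of −L dB): F_i = 10^(NF_i/10), G_i = 10^(G_i,dB/10)
  Stage 1: F_1 = 10^(0.497/10) = 1.121, G_1 = 10^(12.6/10) = 18.20
  Stage 2: F_2 = 10^(0.764/10) = 1.192, G_2 = 10^(−0.764/10) = 0.8387
  Stage 3: F_3 = 10^(3.37/10) = 2.173, G_3 = 10^(−3.37/10) = 0.4603
Friis cascade:
  F = 1.121 + (1.192 − 1)/18.20 + (2.173 − 1)/15.26 = 1.209
NF = 10 log₁₀(1.209) = 0.82 dB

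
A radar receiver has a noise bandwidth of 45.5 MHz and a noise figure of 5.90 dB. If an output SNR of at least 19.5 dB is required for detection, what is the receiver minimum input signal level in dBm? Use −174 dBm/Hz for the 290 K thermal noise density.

−72.0 dBm

Sensitivity = −174 + 10 log₁₀(B) + NF + SNR_min
= −174 + 76.58 + 5.90 + 19.5
= −72.02 dBm → −72.0 dBm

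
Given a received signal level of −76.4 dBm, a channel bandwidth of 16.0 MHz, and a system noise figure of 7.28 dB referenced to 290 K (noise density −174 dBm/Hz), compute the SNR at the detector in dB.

18.3 dB

Noise floor: N = −174 + 10 log₁₀(B) + NF
10 log₁₀(1.60×10⁷) = 72.04 dB
N = −174 + 72.04 + 7.28 = −94.68 dBm
SNR = P_sig − N = −76.4 − (−94.68) = 18.28 dB → 18.3 dB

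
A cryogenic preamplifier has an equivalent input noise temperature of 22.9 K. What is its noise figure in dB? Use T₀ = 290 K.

0.330 dB

F = 1 + T_e/T₀ = 1 + 22.9/290 = 1.07897
NF = 10 log₁₀(1.07897) = 0.330 dB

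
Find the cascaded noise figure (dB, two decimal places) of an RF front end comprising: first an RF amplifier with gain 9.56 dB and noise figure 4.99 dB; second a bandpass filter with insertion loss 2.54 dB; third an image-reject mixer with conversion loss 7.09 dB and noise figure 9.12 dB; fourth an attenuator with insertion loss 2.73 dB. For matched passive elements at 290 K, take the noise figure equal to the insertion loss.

Convert to linear (a loss of L dB is a gain of −L dB): F_i = 10^(NF_i/10), G_i = 10^(G_i,dB/10)
  Stage 1: F_1 = 10^(4.99/10) = 3.155, G_1 = 10^(9.56/10) = 9.036
  Stage 2: F_2 = 10^(2.54/10) = 1.795, G_2 = 10^(−2.54/10) = 0.5572
  Stage 3: F_3 = 10^(9.12/10) = 8.166, G_3 = 10^(−7.09/10) = 0.1954
  Stage 4: F_4 = 10^(2.73/10) = 1.875, G_4 = 10^(−2.73/10) = 0.5333
Friis cascade:
  F = 3.155 + (1.795 − 1)/9.036 + (8.166 − 1)/5.035 + (1.875 − 1)/0.9840 = 5.555
NF = 10 log₁₀(5.555) = 7.45 dB

7.45 dB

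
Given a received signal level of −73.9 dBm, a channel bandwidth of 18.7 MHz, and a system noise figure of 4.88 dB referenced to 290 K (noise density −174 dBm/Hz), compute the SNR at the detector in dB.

Noise floor: N = −174 + 10 log₁₀(B) + NF
10 log₁₀(1.87×10⁷) = 72.72 dB
N = −174 + 72.72 + 4.88 = −96.40 dBm
SNR = P_sig − N = −73.9 − (−96.40) = 22.50 dB → 22.5 dB

22.5 dB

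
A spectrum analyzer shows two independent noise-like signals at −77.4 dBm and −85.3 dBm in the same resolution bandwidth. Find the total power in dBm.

−76.7 dBm

Convert to linear, add, convert back:
P₁ = 1.82×10⁻¹¹ W, P₂ = 2.95×10⁻¹² W
P_tot = 2.11×10⁻¹¹ W → 10 log₁₀(P_tot / 10⁻³) = −76.7 dBm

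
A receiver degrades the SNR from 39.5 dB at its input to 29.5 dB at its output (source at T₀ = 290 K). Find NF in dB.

NF (dB) = SNR_in(dB) − SNR_out(dB) when the source is at T₀
NF = 39.5 − 29.5 = 10.0 dB

10.0 dB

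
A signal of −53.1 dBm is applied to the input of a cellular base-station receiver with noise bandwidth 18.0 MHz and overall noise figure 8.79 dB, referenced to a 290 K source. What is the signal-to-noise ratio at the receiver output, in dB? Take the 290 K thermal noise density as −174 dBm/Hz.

39.6 dB

Noise floor: N = −174 + 10 log₁₀(B) + NF
10 log₁₀(1.80×10⁷) = 72.55 dB
N = −174 + 72.55 + 8.79 = −92.66 dBm
SNR = P_sig − N = −53.1 − (−92.66) = 39.56 dB → 39.6 dB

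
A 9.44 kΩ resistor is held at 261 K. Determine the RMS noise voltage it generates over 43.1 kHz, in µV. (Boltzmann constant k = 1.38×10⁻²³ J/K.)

V_n = √(4kTRB)
4kTRB = 4 × 1.38×10⁻²³ × 261 × 9.44×10³ × 4.31×10⁴ = 5.86×10⁻¹² V²
V_n = √(5.86×10⁻¹²) = 2.42×10⁻⁶ V = 2.42 µV

2.42 µV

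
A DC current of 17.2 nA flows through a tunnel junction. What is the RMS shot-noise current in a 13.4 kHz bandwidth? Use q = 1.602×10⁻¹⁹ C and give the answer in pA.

8.59 pA

I_n = √(2qI·B)
2qI·B = 2 × 1.602×10⁻¹⁹ × 1.72×10⁻⁸ × 1.34×10⁴ = 7.38×10⁻²³ A²
I_n = √(7.38×10⁻²³) = 8.59×10⁻¹² A = 8.59 pA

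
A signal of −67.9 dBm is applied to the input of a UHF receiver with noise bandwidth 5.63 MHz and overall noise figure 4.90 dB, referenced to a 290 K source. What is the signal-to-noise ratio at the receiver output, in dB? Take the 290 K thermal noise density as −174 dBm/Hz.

33.7 dB

Noise floor: N = −174 + 10 log₁₀(B) + NF
10 log₁₀(5.63×10⁶) = 67.51 dB
N = −174 + 67.51 + 4.90 = −101.59 dBm
SNR = P_sig − N = −67.9 − (−101.59) = 33.69 dB → 33.7 dB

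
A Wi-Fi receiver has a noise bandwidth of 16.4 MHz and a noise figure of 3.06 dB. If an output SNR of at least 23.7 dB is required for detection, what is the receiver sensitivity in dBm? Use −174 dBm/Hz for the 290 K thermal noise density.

Sensitivity = −174 + 10 log₁₀(B) + NF + SNR_min
= −174 + 72.15 + 3.06 + 23.7
= −75.09 dBm → −75.1 dBm

−75.1 dBm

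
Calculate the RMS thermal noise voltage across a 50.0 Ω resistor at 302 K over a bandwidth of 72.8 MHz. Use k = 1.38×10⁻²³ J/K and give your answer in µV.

7.79 µV

V_n = √(4kTRB)
4kTRB = 4 × 1.38×10⁻²³ × 302 × 5.00×10¹ × 7.28×10⁷ = 6.07×10⁻¹¹ V²
V_n = √(6.07×10⁻¹¹) = 7.79×10⁻⁶ V = 7.79 µV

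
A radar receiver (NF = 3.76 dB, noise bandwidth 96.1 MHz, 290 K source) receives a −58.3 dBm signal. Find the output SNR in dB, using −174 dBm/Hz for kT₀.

32.1 dB

Noise floor: N = −174 + 10 log₁₀(B) + NF
10 log₁₀(9.61×10⁷) = 79.83 dB
N = −174 + 79.83 + 3.76 = −90.41 dBm
SNR = P_sig − N = −58.3 − (−90.41) = 32.11 dB → 32.1 dB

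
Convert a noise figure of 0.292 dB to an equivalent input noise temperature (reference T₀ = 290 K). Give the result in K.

20.2 K

F = 10^(0.292/10) = 1.06955
T_e = (F − 1)·T₀ = (1.06955 − 1) × 290 = 20.2 K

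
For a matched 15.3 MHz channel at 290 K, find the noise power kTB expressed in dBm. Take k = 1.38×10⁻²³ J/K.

P_n = kTB = 1.38×10⁻²³ × 290 × 1.53×10⁷ = 6.12×10⁻¹⁴ W
In dBm: 10 log₁₀(6.12×10⁻¹⁴ / 10⁻³) = −102.1 dBm

−102.1 dBm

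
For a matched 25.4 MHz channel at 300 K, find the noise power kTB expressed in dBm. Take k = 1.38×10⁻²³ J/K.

P_n = kTB = 1.38×10⁻²³ × 300 × 2.54×10⁷ = 1.05×10⁻¹³ W
In dBm: 10 log₁₀(1.05×10⁻¹³ / 10⁻³) = −99.8 dBm

−99.8 dBm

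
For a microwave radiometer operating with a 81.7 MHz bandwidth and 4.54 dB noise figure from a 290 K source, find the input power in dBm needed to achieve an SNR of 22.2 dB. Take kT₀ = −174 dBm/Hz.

Sensitivity = −174 + 10 log₁₀(B) + NF + SNR_min
= −174 + 79.12 + 4.54 + 22.2
= −68.14 dBm → −68.1 dBm

−68.1 dBm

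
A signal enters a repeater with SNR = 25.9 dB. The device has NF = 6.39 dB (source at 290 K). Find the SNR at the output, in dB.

19.51 dB

By definition F = SNR_in/SNR_out, so in dB: SNR_out = SNR_in − NF
SNR_out = 25.9 − 6.39 = 19.51 dB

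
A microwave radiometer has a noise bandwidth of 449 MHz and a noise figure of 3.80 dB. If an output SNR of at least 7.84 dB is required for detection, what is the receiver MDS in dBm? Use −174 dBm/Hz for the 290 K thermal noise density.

−75.8 dBm

Sensitivity = −174 + 10 log₁₀(B) + NF + SNR_min
= −174 + 86.52 + 3.80 + 7.84
= −75.84 dBm → −75.8 dBm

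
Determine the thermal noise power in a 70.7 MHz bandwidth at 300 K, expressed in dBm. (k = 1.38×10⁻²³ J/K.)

P_n = kTB = 1.38×10⁻²³ × 300 × 7.07×10⁷ = 2.93×10⁻¹³ W
In dBm: 10 log₁₀(2.93×10⁻¹³ / 10⁻³) = −95.3 dBm

−95.3 dBm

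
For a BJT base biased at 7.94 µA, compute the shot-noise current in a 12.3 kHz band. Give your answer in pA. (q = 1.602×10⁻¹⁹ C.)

177 pA

I_n = √(2qI·B)
2qI·B = 2 × 1.602×10⁻¹⁹ × 7.94×10⁻⁶ × 1.23×10⁴ = 3.13×10⁻²⁰ A²
I_n = √(3.13×10⁻²⁰) = 1.77×10⁻¹⁰ A = 177 pA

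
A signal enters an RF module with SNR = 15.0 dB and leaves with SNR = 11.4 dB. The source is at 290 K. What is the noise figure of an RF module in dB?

NF (dB) = SNR_in(dB) − SNR_out(dB) when the source is at T₀
NF = 15.0 − 11.4 = 3.6 dB

3.6 dB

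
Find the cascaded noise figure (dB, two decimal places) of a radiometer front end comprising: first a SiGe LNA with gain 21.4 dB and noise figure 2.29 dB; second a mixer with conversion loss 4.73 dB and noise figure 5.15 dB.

Convert to linear (a loss of L dB is a gain of −L dB): F_i = 10^(NF_i/10), G_i = 10^(G_i,dB/10)
  Stage 1: F_1 = 10^(2.29/10) = 1.694, G_1 = 10^(21.4/10) = 138.0
  Stage 2: F_2 = 10^(5.15/10) = 3.273, G_2 = 10^(−4.73/10) = 0.3365
Friis cascade:
  F = 1.694 + (3.273 − 1)/138.0 = 1.711
NF = 10 log₁₀(1.711) = 2.33 dB

2.33 dB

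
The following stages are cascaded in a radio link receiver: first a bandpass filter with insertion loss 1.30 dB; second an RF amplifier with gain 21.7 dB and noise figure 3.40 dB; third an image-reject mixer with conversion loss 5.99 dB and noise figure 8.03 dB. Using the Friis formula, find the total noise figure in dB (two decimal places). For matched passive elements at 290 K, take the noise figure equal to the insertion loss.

4.77 dB

Convert to linear (a loss of L dB is a gain of −L dB): F_i = 10^(NF_i/10), G_i = 10^(G_i,dB/10)
  Stage 1: F_1 = 10^(1.30/10) = 1.349, G_1 = 10^(−1.30/10) = 0.7413
  Stage 2: F_2 = 10^(3.40/10) = 2.188, G_2 = 10^(21.7/10) = 147.9
  Stage 3: F_3 = 10^(8.03/10) = 6.353, G_3 = 10^(−5.99/10) = 0.2518
Friis cascade:
  F = 1.349 + (2.188 − 1)/0.7413 + (6.353 − 1)/109.6 = 3.000
NF = 10 log₁₀(3.000) = 4.77 dB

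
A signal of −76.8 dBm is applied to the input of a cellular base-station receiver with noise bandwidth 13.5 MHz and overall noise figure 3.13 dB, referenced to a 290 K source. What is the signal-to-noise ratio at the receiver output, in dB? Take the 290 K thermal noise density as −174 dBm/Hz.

Noise floor: N = −174 + 10 log₁₀(B) + NF
10 log₁₀(1.35×10⁷) = 71.3 dB
N = −174 + 71.3 + 3.13 = −99.57 dBm
SNR = P_sig − N = −76.8 − (−99.57) = 22.77 dB → 22.8 dB

22.8 dB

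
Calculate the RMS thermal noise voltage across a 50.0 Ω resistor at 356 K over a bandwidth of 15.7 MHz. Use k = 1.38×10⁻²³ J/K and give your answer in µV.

3.93 µV

V_n = √(4kTRB)
4kTRB = 4 × 1.38×10⁻²³ × 356 × 5.00×10¹ × 1.57×10⁷ = 1.54×10⁻¹¹ V²
V_n = √(1.54×10⁻¹¹) = 3.93×10⁻⁶ V = 3.93 µV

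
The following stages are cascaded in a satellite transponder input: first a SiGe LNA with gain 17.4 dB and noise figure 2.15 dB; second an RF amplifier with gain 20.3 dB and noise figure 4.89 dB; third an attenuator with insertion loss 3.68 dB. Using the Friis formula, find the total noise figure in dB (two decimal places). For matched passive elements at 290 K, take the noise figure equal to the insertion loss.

2.25 dB

Convert to linear (a loss of L dB is a gain of −L dB): F_i = 10^(NF_i/10), G_i = 10^(G_i,dB/10)
  Stage 1: F_1 = 10^(2.15/10) = 1.641, G_1 = 10^(17.4/10) = 54.95
  Stage 2: F_2 = 10^(4.89/10) = 3.083, G_2 = 10^(20.3/10) = 107.2
  Stage 3: F_3 = 10^(3.68/10) = 2.333, G_3 = 10^(−3.68/10) = 0.4285
Friis cascade:
  F = 1.641 + (3.083 − 1)/54.95 + (2.333 − 1)/5888 = 1.679
NF = 10 log₁₀(1.679) = 2.25 dB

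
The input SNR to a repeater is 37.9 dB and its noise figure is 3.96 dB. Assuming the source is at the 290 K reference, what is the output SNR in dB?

By definition F = SNR_in/SNR_out, so in dB: SNR_out = SNR_in − NF
SNR_out = 37.9 − 3.96 = 33.94 dB

33.94 dB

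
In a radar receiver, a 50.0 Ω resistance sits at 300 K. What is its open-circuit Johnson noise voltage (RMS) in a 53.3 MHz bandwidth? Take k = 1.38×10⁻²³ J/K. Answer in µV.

V_n = √(4kTRB)
4kTRB = 4 × 1.38×10⁻²³ × 300 × 5.00×10¹ × 5.33×10⁷ = 4.41×10⁻¹¹ V²
V_n = √(4.41×10⁻¹¹) = 6.64×10⁻⁶ V = 6.64 µV

6.64 µV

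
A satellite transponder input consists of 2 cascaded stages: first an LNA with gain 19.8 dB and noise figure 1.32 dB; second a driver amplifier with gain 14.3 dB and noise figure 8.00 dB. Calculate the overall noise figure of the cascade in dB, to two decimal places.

Convert to linear (a loss of L dB is a gain of −L dB): F_i = 10^(NF_i/10), G_i = 10^(G_i,dB/10)
  Stage 1: F_1 = 10^(1.32/10) = 1.355, G_1 = 10^(19.8/10) = 95.50
  Stage 2: F_2 = 10^(8.00/10) = 6.310, G_2 = 10^(14.3/10) = 26.92
Friis cascade:
  F = 1.355 + (6.310 − 1)/95.50 = 1.411
NF = 10 log₁₀(1.411) = 1.49 dB

1.49 dB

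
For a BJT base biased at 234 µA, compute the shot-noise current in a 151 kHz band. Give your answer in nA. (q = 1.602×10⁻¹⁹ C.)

3.36 nA

I_n = √(2qI·B)
2qI·B = 2 × 1.602×10⁻¹⁹ × 2.34×10⁻⁴ × 1.51×10⁵ = 1.13×10⁻¹⁷ A²
I_n = √(1.13×10⁻¹⁷) = 3.36×10⁻⁹ A = 3.36 nA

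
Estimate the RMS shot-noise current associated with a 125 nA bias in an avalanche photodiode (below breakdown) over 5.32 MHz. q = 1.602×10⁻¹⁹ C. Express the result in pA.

462 pA

I_n = √(2qI·B)
2qI·B = 2 × 1.602×10⁻¹⁹ × 1.25×10⁻⁷ × 5.32×10⁶ = 2.13×10⁻¹⁹ A²
I_n = √(2.13×10⁻¹⁹) = 4.62×10⁻¹⁰ A = 462 pA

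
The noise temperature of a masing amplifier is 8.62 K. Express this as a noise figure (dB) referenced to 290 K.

F = 1 + T_e/T₀ = 1 + 8.62/290 = 1.02972
NF = 10 log₁₀(1.02972) = 0.127 dB

0.127 dB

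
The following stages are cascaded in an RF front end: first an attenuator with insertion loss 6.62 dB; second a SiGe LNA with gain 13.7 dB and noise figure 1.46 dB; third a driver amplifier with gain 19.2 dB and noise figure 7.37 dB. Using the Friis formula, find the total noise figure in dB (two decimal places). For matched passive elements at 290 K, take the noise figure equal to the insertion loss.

Convert to linear (a loss of L dB is a gain of −L dB): F_i = 10^(NF_i/10), G_i = 10^(G_i,dB/10)
  Stage 1: F_1 = 10^(6.62/10) = 4.592, G_1 = 10^(−6.62/10) = 0.2178
  Stage 2: F_2 = 10^(1.46/10) = 1.400, G_2 = 10^(13.7/10) = 23.44
  Stage 3: F_3 = 10^(7.37/10) = 5.458, G_3 = 10^(19.2/10) = 83.18
Friis cascade:
  F = 4.592 + (1.400 − 1)/0.2178 + (5.458 − 1)/5.105 = 7.300
NF = 10 log₁₀(7.300) = 8.63 dB

8.63 dB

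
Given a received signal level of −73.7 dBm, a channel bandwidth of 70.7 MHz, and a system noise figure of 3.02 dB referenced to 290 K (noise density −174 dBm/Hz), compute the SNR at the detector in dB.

Noise floor: N = −174 + 10 log₁₀(B) + NF
10 log₁₀(7.07×10⁷) = 78.49 dB
N = −174 + 78.49 + 3.02 = −92.49 dBm
SNR = P_sig − N = −73.7 − (−92.49) = 18.79 dB → 18.8 dB

18.8 dB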